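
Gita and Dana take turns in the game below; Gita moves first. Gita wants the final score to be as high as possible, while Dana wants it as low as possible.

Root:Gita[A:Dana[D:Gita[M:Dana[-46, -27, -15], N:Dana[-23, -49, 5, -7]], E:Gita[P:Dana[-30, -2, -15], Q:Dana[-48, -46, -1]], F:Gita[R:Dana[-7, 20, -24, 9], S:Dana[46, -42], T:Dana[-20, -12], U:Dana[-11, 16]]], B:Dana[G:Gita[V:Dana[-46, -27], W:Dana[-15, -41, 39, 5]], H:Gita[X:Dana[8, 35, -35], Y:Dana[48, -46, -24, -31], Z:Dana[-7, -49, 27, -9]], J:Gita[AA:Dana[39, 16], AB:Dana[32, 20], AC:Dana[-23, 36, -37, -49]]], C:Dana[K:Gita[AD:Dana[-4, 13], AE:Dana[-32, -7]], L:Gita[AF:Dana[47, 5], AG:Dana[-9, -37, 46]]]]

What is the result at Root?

M (Dana): min(-46, -27, -15) = -46
N (Dana): min(-23, -49, 5, -7) = -49
D (Gita): max(-46, -49) = -46
P (Dana): min(-30, -2, -15) = -30
Q (Dana): min(-48, -46, -1) = -48
E (Gita): max(-30, -48) = -30
R (Dana): min(-7, 20, -24, 9) = -24
S (Dana): min(46, -42) = -42
T (Dana): min(-20, -12) = -20
U (Dana): min(-11, 16) = -11
F (Gita): max(-24, -42, -20, -11) = -11
A (Dana): min(-46, -30, -11) = -46
V (Dana): min(-46, -27) = -46
W (Dana): min(-15, -41, 39, 5) = -41
G (Gita): max(-46, -41) = -41
X (Dana): min(8, 35, -35) = -35
Y (Dana): min(48, -46, -24, -31) = -46
Z (Dana): min(-7, -49, 27, -9) = -49
H (Gita): max(-35, -46, -49) = -35
AA (Dana): min(39, 16) = 16
AB (Dana): min(32, 20) = 20
AC (Dana): min(-23, 36, -37, -49) = -49
J (Gita): max(16, 20, -49) = 20
B (Dana): min(-41, -35, 20) = -41
AD (Dana): min(-4, 13) = -4
AE (Dana): min(-32, -7) = -32
K (Gita): max(-4, -32) = -4
AF (Dana): min(47, 5) = 5
AG (Dana): min(-9, -37, 46) = -37
L (Gita): max(5, -37) = 5
C (Dana): min(-4, 5) = -4
Root (Gita): max(-46, -41, -4) = -4

-4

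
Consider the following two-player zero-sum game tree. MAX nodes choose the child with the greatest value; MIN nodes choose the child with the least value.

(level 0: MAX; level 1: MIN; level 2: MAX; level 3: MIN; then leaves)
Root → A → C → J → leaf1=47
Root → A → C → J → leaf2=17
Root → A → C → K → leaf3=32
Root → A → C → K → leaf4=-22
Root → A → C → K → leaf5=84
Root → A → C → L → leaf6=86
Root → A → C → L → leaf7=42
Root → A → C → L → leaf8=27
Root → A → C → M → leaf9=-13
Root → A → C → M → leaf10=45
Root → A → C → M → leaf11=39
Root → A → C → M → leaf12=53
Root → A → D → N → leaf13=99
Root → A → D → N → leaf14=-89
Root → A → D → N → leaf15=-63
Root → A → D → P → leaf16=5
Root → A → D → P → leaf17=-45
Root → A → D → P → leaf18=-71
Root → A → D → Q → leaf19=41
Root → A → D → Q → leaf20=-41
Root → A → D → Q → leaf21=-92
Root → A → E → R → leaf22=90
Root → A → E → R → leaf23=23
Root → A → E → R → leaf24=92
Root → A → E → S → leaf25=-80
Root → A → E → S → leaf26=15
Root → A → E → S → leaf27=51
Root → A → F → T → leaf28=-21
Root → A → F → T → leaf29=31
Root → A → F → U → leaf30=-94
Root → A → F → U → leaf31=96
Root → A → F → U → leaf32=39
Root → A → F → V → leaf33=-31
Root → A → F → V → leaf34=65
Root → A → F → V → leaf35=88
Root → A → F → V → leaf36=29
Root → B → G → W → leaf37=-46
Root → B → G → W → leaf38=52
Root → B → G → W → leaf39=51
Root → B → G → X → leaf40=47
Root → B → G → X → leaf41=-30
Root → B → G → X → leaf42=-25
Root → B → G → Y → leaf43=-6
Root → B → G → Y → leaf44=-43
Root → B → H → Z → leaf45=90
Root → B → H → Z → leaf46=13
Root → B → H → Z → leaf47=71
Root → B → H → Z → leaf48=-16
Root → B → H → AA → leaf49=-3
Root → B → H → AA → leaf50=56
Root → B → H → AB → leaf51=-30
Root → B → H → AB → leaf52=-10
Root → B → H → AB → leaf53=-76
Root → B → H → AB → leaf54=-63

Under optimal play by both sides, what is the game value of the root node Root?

J (MIN): min(47, 17) = 17
K (MIN): min(32, -22, 84) = -22
L (MIN): min(86, 42, 27) = 27
M (MIN): min(-13, 45, 39, 53) = -13
C (MAX): max(17, -22, 27, -13) = 27
N (MIN): min(99, -89, -63) = -89
P (MIN): min(5, -45, -71) = -71
Q (MIN): min(41, -41, -92) = -92
D (MAX): max(-89, -71, -92) = -71
R (MIN): min(90, 23, 92) = 23
S (MIN): min(-80, 15, 51) = -80
E (MAX): max(23, -80) = 23
T (MIN): min(-21, 31) = -21
U (MIN): min(-94, 96, 39) = -94
V (MIN): min(-31, 65, 88, 29) = -31
F (MAX): max(-21, -94, -31) = -21
A (MIN): min(27, -71, 23, -21) = -71
W (MIN): min(-46, 52, 51) = -46
X (MIN): min(47, -30, -25) = -30
Y (MIN): min(-6, -43) = -43
G (MAX): max(-46, -30, -43) = -30
Z (MIN): min(90, 13, 71, -16) = -16
AA (MIN): min(-3, 56) = -3
AB (MIN): min(-30, -10, -76, -63) = -76
H (MAX): max(-16, -3, -76) = -3
B (MIN): min(-30, -3) = -30
Root (MAX): max(-71, -30) = -30

-30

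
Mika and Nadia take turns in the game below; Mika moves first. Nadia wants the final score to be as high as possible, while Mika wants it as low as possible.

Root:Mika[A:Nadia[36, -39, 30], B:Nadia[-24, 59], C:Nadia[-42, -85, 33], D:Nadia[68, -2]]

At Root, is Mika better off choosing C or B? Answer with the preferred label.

C (Nadia): max(-42, -85, 33) = 33
B (Nadia): max(-24, 59) = 59
Mika prefers the lower value; C=33, B=59. C is better since 33 < 59.

C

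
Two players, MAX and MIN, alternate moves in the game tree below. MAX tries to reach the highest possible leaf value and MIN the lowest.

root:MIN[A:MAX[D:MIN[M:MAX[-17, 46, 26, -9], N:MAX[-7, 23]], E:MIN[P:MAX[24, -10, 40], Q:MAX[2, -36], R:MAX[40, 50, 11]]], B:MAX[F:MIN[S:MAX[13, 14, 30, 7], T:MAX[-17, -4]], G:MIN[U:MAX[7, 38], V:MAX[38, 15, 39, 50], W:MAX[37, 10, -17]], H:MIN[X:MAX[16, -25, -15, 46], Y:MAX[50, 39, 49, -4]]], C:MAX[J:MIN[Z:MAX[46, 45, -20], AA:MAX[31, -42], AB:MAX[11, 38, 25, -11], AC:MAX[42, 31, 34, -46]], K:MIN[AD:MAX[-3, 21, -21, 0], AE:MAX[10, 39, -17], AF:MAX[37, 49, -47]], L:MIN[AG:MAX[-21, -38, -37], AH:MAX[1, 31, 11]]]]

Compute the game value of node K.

21

AD (MAX): max(-3, 21, -21, 0) = 21
AE (MAX): max(10, 39, -17) = 39
AF (MAX): max(37, 49, -47) = 49
K (MIN): min(21, 39, 49) = 21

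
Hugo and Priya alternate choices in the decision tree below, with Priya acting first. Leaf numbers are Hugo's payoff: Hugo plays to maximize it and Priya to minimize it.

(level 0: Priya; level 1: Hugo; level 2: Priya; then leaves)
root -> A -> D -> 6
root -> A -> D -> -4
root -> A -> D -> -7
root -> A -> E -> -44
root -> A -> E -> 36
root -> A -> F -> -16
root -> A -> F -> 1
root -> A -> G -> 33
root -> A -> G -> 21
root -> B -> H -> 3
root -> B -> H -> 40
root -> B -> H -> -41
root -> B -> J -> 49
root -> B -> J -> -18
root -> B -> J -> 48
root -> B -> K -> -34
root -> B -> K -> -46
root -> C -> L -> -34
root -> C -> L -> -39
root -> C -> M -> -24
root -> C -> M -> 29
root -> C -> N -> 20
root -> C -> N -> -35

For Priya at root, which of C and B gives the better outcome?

C

L (Priya): min(-34, -39) = -39
M (Priya): min(-24, 29) = -24
N (Priya): min(20, -35) = -35
C (Hugo): max(-39, -24, -35) = -24
H (Priya): min(3, 40, -41) = -41
J (Priya): min(49, -18, 48) = -18
K (Priya): min(-34, -46) = -46
B (Hugo): max(-41, -18, -46) = -18
Priya prefers the lower value; C=-24, B=-18. C is better since -24 < -18.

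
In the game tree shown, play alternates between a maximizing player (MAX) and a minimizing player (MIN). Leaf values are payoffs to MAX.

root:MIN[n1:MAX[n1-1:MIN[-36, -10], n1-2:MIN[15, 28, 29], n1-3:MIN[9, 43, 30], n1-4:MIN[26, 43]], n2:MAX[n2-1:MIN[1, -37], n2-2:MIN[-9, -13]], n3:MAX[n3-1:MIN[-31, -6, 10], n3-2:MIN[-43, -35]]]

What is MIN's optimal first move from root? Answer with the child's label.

n3

n1-1 (MIN): min(-36, -10) = -36
n1-2 (MIN): min(15, 28, 29) = 15
n1-3 (MIN): min(9, 43, 30) = 9
n1-4 (MIN): min(26, 43) = 26
n1 (MAX): max(-36, 15, 9, 26) = 26
n2-1 (MIN): min(1, -37) = -37
n2-2 (MIN): min(-9, -13) = -13
n2 (MAX): max(-37, -13) = -13
n3-1 (MIN): min(-31, -6, 10) = -31
n3-2 (MIN): min(-43, -35) = -43
n3 (MAX): max(-31, -43) = -31
root (MIN): min(26, -13, -31) = -31
MIN at root wants the lowest of {n1=26, n2=-13, n3=-31}, so chooses n3.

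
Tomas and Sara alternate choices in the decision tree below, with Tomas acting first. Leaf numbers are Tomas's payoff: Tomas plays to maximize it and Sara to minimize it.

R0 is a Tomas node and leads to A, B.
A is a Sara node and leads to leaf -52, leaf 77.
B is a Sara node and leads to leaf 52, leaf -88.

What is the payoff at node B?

-88

B (Sara): min(52, -88) = -88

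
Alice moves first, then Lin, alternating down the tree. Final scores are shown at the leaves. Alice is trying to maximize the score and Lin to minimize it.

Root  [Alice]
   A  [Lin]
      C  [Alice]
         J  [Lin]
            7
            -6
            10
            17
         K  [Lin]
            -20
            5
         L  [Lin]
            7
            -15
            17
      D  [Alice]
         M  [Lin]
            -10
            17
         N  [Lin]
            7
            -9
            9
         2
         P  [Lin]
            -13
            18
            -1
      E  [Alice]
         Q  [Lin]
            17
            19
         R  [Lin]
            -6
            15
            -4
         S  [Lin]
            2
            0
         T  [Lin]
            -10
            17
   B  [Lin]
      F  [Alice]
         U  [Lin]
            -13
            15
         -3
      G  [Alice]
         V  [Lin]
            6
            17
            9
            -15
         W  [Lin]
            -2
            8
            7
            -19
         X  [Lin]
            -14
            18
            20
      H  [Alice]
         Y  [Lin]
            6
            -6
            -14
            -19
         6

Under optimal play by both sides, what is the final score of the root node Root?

-6

J (Lin): min(7, -6, 10, 17) = -6
K (Lin): min(-20, 5) = -20
L (Lin): min(7, -15, 17) = -15
C (Alice): max(-6, -20, -15) = -6
M (Lin): min(-10, 17) = -10
N (Lin): min(7, -9, 9) = -9
P (Lin): min(-13, 18, -1) = -13
D (Alice): max(-10, -9, 2, -13) = 2
Q (Lin): min(17, 19) = 17
R (Lin): min(-6, 15, -4) = -6
S (Lin): min(2, 0) = 0
T (Lin): min(-10, 17) = -10
E (Alice): max(17, -6, 0, -10) = 17
A (Lin): min(-6, 2, 17) = -6
U (Lin): min(-13, 15) = -13
F (Alice): max(-13, -3) = -3
V (Lin): min(6, 17, 9, -15) = -15
W (Lin): min(-2, 8, 7, -19) = -19
X (Lin): min(-14, 18, 20) = -14
G (Alice): max(-15, -19, -14) = -14
Y (Lin): min(6, -6, -14, -19) = -19
H (Alice): max(-19, 6) = 6
B (Lin): min(-3, -14, 6) = -14
Root (Alice): max(-6, -14) = -6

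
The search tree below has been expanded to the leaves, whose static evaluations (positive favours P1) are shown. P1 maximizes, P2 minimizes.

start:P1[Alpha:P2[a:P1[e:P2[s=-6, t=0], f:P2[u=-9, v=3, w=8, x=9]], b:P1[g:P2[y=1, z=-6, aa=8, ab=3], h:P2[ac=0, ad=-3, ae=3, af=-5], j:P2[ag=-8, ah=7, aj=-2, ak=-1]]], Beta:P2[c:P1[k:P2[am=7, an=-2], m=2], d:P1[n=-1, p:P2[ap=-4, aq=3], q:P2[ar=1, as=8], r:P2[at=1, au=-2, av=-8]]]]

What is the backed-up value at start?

e (P2): min(-6, 0) = -6
f (P2): min(-9, 3, 8, 9) = -9
a (P1): max(-6, -9) = -6
g (P2): min(1, -6, 8, 3) = -6
h (P2): min(0, -3, 3, -5) = -5
j (P2): min(-8, 7, -2, -1) = -8
b (P1): max(-6, -5, -8) = -5
Alpha (P2): min(-6, -5) = -6
k (P2): min(7, -2) = -2
c (P1): max(-2, 2) = 2
p (P2): min(-4, 3) = -4
q (P2): min(1, 8) = 1
r (P2): min(1, -2, -8) = -8
d (P1): max(-1, -4, 1, -8) = 1
Beta (P2): min(2, 1) = 1
start (P1): max(-6, 1) = 1

1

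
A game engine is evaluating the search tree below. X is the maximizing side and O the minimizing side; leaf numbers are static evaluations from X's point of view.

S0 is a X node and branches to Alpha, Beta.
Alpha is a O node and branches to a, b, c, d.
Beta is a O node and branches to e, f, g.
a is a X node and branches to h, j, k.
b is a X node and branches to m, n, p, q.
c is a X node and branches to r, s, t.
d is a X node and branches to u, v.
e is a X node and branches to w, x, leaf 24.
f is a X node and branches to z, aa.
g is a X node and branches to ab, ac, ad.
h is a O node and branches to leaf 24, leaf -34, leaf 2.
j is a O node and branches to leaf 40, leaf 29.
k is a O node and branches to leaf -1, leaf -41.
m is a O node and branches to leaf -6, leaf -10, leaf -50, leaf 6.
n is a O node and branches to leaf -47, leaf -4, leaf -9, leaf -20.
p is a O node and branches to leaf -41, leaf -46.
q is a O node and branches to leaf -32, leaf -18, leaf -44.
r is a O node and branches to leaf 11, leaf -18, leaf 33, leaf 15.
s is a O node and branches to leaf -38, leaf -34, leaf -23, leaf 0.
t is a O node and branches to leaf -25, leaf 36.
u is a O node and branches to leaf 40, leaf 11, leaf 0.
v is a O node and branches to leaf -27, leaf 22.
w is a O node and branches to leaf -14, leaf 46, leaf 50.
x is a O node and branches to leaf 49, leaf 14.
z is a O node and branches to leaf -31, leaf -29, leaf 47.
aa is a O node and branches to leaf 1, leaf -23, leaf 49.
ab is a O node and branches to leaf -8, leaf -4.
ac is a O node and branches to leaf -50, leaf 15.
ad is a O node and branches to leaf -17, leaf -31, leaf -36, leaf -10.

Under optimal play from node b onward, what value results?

m (O): min(-6, -10, -50, 6) = -50
n (O): min(-47, -4, -9, -20) = -47
p (O): min(-41, -46) = -46
q (O): min(-32, -18, -44) = -44
b (X): max(-50, -47, -46, -44) = -44

-44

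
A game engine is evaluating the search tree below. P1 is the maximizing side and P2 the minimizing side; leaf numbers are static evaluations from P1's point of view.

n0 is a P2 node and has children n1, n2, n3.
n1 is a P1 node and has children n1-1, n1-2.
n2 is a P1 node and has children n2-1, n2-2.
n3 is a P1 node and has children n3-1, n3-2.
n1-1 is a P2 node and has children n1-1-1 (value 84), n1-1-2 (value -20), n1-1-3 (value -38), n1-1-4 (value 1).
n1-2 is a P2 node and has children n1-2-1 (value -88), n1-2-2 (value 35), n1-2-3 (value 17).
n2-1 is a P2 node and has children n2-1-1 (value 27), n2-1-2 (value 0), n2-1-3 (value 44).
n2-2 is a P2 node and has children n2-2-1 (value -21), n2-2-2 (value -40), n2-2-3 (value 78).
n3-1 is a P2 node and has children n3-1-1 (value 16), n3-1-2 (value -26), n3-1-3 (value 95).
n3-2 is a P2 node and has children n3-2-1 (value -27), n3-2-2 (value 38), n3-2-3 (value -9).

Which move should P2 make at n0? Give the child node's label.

n1

n1-1 (P2): min(84, -20, -38, 1) = -38
n1-2 (P2): min(-88, 35, 17) = -88
n1 (P1): max(-38, -88) = -38
n2-1 (P2): min(27, 0, 44) = 0
n2-2 (P2): min(-21, -40, 78) = -40
n2 (P1): max(0, -40) = 0
n3-1 (P2): min(16, -26, 95) = -26
n3-2 (P2): min(-27, 38, -9) = -27
n3 (P1): max(-26, -27) = -26
n0 (P2): min(-38, 0, -26) = -38
P2 at n0 wants the lowest of {n1=-38, n2=0, n3=-26}, so chooses n1.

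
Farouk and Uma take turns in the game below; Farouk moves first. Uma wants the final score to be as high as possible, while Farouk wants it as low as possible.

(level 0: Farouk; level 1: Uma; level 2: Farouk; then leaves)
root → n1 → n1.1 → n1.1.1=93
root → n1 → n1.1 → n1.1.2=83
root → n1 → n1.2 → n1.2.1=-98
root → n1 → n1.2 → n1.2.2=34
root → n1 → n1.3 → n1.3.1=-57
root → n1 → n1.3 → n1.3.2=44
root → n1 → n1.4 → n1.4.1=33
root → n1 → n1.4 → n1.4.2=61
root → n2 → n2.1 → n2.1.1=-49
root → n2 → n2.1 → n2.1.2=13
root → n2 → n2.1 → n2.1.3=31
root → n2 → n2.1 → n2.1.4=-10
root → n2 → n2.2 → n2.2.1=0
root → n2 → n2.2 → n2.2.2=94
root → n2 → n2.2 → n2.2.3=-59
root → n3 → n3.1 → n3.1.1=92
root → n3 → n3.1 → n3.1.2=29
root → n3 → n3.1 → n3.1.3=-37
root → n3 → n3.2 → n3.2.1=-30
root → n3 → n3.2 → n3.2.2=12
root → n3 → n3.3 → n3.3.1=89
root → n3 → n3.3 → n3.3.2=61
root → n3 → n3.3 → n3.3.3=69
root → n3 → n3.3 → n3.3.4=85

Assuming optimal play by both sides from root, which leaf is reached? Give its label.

n2.1.1

n1.1 (Farouk): min(93, 83) = 83
n1.2 (Farouk): min(-98, 34) = -98
n1.3 (Farouk): min(-57, 44) = -57
n1.4 (Farouk): min(33, 61) = 33
n1 (Uma): max(83, -98, -57, 33) = 83
n2.1 (Farouk): min(-49, 13, 31, -10) = -49
n2.2 (Farouk): min(0, 94, -59) = -59
n2 (Uma): max(-49, -59) = -49
n3.1 (Farouk): min(92, 29, -37) = -37
n3.2 (Farouk): min(-30, 12) = -30
n3.3 (Farouk): min(89, 61, 69, 85) = 61
n3 (Uma): max(-37, -30, 61) = 61
root (Farouk): min(83, -49, 61) = -49
At root, Farouk picks n2 (lowest: -49).
At n2, Uma picks n2.1 (highest: -49).
At n2.1, Farouk picks n2.1.1 (lowest: -49).
Terminal value -49.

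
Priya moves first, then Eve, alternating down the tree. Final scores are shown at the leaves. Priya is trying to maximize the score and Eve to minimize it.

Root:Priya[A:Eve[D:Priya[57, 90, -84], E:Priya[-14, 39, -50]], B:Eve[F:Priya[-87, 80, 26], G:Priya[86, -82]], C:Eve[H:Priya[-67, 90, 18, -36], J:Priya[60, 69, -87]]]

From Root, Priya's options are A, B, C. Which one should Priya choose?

D (Priya): max(57, 90, -84) = 90
E (Priya): max(-14, 39, -50) = 39
A (Eve): min(90, 39) = 39
F (Priya): max(-87, 80, 26) = 80
G (Priya): max(86, -82) = 86
B (Eve): min(80, 86) = 80
H (Priya): max(-67, 90, 18, -36) = 90
J (Priya): max(60, 69, -87) = 69
C (Eve): min(90, 69) = 69
Root (Priya): max(39, 80, 69) = 80
Priya at Root wants the highest of {A=39, B=80, C=69}, so chooses B.

B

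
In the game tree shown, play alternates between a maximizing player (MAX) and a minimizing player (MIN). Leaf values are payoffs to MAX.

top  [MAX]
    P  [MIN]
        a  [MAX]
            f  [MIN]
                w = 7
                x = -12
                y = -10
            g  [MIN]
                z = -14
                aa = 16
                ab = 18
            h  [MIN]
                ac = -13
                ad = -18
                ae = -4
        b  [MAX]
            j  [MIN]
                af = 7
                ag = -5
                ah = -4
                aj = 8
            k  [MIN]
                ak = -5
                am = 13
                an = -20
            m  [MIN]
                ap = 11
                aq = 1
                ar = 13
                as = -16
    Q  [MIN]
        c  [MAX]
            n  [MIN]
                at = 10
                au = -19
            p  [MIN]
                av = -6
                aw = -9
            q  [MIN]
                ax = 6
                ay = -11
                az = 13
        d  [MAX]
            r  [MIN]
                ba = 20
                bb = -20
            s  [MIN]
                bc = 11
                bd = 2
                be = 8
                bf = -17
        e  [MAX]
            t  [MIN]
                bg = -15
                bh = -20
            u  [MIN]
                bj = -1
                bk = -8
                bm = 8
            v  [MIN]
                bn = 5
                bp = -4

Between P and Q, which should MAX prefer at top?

P

f (MIN): min(7, -12, -10) = -12
g (MIN): min(-14, 16, 18) = -14
h (MIN): min(-13, -18, -4) = -18
a (MAX): max(-12, -14, -18) = -12
j (MIN): min(7, -5, -4, 8) = -5
k (MIN): min(-5, 13, -20) = -20
m (MIN): min(11, 1, 13, -16) = -16
b (MAX): max(-5, -20, -16) = -5
P (MIN): min(-12, -5) = -12
n (MIN): min(10, -19) = -19
p (MIN): min(-6, -9) = -9
q (MIN): min(6, -11, 13) = -11
c (MAX): max(-19, -9, -11) = -9
r (MIN): min(20, -20) = -20
s (MIN): min(11, 2, 8, -17) = -17
d (MAX): max(-20, -17) = -17
t (MIN): min(-15, -20) = -20
u (MIN): min(-1, -8, 8) = -8
v (MIN): min(5, -4) = -4
e (MAX): max(-20, -8, -4) = -4
Q (MIN): min(-9, -17, -4) = -17
MAX prefers the higher value; P=-12, Q=-17. P is better since -12 > -17.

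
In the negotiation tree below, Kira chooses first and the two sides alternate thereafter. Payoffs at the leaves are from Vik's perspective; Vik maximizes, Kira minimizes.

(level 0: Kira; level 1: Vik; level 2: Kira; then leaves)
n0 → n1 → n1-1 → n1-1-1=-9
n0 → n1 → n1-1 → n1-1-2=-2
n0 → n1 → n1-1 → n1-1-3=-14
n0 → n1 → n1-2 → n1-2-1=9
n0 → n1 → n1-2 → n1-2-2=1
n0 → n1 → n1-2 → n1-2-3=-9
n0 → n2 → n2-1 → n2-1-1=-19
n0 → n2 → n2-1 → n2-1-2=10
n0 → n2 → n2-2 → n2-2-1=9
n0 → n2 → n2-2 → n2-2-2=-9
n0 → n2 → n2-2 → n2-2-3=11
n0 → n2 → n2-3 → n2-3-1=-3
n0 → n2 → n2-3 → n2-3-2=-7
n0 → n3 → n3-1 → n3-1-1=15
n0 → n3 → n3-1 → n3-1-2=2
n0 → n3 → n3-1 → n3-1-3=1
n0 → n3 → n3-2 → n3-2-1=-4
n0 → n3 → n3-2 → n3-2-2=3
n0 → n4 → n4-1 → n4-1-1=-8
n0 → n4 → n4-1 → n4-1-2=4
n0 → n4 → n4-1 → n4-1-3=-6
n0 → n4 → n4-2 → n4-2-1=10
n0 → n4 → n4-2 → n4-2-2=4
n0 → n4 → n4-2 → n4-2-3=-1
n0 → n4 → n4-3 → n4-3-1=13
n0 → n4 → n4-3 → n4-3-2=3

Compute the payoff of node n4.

n4-1 (Kira): min(-8, 4, -6) = -8
n4-2 (Kira): min(10, 4, -1) = -1
n4-3 (Kira): min(13, 3) = 3
n4 (Vik): max(-8, -1, 3) = 3

3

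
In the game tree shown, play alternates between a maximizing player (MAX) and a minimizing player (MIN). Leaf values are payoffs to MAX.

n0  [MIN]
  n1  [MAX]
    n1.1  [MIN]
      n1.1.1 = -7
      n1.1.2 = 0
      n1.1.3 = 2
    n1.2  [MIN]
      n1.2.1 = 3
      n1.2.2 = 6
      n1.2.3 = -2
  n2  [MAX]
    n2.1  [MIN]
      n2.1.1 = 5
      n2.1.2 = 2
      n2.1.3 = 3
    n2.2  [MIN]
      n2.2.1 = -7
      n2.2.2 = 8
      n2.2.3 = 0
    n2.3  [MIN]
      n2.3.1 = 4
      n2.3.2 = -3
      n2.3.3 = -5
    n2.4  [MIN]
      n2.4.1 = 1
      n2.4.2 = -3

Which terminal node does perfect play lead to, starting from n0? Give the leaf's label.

n1.2.3

n1.1 (MIN): min(-7, 0, 2) = -7
n1.2 (MIN): min(3, 6, -2) = -2
n1 (MAX): max(-7, -2) = -2
n2.1 (MIN): min(5, 2, 3) = 2
n2.2 (MIN): min(-7, 8, 0) = -7
n2.3 (MIN): min(4, -3, -5) = -5
n2.4 (MIN): min(1, -3) = -3
n2 (MAX): max(2, -7, -5, -3) = 2
n0 (MIN): min(-2, 2) = -2
At n0, MIN picks n1 (lowest: -2).
At n1, MAX picks n1.2 (highest: -2).
At n1.2, MIN picks n1.2.3 (lowest: -2).
Terminal value -2.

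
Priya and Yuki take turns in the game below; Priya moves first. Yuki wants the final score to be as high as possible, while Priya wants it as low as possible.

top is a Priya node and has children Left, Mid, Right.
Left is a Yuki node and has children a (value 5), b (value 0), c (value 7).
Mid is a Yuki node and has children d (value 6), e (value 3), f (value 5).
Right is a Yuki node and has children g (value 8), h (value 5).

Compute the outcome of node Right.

Right (Yuki): max(8, 5) = 8

8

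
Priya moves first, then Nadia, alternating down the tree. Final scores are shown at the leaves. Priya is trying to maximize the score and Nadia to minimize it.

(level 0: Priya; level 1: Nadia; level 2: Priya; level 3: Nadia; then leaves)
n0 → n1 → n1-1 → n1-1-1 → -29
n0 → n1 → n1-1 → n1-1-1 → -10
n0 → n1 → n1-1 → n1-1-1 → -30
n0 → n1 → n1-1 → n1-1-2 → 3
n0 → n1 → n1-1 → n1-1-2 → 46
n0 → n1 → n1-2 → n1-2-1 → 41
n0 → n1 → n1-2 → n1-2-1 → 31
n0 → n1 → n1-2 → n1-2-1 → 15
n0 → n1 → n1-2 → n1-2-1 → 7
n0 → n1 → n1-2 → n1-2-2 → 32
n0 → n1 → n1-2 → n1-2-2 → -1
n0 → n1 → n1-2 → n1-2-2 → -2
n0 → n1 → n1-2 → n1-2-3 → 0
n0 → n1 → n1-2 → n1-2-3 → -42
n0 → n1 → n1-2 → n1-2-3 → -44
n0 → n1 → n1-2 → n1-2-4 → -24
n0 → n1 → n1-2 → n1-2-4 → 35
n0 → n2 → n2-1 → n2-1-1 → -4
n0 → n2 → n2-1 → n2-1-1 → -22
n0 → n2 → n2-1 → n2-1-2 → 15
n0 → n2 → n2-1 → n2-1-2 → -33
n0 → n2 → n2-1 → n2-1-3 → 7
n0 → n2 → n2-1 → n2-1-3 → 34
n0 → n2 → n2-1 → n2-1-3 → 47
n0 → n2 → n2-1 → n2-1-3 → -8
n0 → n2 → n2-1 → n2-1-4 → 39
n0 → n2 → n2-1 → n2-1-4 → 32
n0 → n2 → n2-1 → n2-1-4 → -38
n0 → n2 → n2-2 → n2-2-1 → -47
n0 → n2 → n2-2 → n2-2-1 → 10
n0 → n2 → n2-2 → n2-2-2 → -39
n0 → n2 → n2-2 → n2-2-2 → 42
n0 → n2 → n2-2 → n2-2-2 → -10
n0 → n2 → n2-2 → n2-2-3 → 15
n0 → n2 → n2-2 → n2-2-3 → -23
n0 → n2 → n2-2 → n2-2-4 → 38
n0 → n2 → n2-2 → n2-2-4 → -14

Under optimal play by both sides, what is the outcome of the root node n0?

3

n1-1-1 (Nadia): min(-29, -10, -30) = -30
n1-1-2 (Nadia): min(3, 46) = 3
n1-1 (Priya): max(-30, 3) = 3
n1-2-1 (Nadia): min(41, 31, 15, 7) = 7
n1-2-2 (Nadia): min(32, -1, -2) = -2
n1-2-3 (Nadia): min(0, -42, -44) = -44
n1-2-4 (Nadia): min(-24, 35) = -24
n1-2 (Priya): max(7, -2, -44, -24) = 7
n1 (Nadia): min(3, 7) = 3
n2-1-1 (Nadia): min(-4, -22) = -22
n2-1-2 (Nadia): min(15, -33) = -33
n2-1-3 (Nadia): min(7, 34, 47, -8) = -8
n2-1-4 (Nadia): min(39, 32, -38) = -38
n2-1 (Priya): max(-22, -33, -8, -38) = -8
n2-2-1 (Nadia): min(-47, 10) = -47
n2-2-2 (Nadia): min(-39, 42, -10) = -39
n2-2-3 (Nadia): min(15, -23) = -23
n2-2-4 (Nadia): min(38, -14) = -14
n2-2 (Priya): max(-47, -39, -23, -14) = -14
n2 (Nadia): min(-8, -14) = -14
n0 (Priya): max(3, -14) = 3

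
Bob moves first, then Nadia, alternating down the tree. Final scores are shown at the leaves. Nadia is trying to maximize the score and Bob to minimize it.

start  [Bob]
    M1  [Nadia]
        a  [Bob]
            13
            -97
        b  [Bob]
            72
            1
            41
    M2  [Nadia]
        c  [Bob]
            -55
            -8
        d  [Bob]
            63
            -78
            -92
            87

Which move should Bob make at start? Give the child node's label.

M2

a (Bob): min(13, -97) = -97
b (Bob): min(72, 1, 41) = 1
M1 (Nadia): max(-97, 1) = 1
c (Bob): min(-55, -8) = -55
d (Bob): min(63, -78, -92, 87) = -92
M2 (Nadia): max(-55, -92) = -55
start (Bob): min(1, -55) = -55
Bob at start wants the lowest of {M1=1, M2=-55}, so chooses M2.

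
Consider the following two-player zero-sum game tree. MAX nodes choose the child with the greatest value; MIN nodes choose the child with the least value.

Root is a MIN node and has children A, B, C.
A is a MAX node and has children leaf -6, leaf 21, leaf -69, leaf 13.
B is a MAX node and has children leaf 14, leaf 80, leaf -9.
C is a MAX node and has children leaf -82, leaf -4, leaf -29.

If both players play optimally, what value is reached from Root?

A (MAX): max(-6, 21, -69, 13) = 21
B (MAX): max(14, 80, -9) = 80
C (MAX): max(-82, -4, -29) = -4
Root (MIN): min(21, 80, -4) = -4

-4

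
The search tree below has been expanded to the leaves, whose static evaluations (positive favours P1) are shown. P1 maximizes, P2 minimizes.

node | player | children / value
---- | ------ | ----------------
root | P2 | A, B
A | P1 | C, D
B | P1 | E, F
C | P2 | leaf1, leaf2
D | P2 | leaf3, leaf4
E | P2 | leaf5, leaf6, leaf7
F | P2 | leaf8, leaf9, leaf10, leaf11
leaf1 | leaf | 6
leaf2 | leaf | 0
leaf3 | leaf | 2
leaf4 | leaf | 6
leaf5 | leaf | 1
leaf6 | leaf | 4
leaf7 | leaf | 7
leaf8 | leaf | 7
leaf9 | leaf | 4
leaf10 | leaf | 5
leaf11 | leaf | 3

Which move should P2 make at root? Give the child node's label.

A

C (P2): min(6, 0) = 0
D (P2): min(2, 6) = 2
A (P1): max(0, 2) = 2
E (P2): min(1, 4, 7) = 1
F (P2): min(7, 4, 5, 3) = 3
B (P1): max(1, 3) = 3
root (P2): min(2, 3) = 2
P2 at root wants the lowest of {A=2, B=3}, so chooses A.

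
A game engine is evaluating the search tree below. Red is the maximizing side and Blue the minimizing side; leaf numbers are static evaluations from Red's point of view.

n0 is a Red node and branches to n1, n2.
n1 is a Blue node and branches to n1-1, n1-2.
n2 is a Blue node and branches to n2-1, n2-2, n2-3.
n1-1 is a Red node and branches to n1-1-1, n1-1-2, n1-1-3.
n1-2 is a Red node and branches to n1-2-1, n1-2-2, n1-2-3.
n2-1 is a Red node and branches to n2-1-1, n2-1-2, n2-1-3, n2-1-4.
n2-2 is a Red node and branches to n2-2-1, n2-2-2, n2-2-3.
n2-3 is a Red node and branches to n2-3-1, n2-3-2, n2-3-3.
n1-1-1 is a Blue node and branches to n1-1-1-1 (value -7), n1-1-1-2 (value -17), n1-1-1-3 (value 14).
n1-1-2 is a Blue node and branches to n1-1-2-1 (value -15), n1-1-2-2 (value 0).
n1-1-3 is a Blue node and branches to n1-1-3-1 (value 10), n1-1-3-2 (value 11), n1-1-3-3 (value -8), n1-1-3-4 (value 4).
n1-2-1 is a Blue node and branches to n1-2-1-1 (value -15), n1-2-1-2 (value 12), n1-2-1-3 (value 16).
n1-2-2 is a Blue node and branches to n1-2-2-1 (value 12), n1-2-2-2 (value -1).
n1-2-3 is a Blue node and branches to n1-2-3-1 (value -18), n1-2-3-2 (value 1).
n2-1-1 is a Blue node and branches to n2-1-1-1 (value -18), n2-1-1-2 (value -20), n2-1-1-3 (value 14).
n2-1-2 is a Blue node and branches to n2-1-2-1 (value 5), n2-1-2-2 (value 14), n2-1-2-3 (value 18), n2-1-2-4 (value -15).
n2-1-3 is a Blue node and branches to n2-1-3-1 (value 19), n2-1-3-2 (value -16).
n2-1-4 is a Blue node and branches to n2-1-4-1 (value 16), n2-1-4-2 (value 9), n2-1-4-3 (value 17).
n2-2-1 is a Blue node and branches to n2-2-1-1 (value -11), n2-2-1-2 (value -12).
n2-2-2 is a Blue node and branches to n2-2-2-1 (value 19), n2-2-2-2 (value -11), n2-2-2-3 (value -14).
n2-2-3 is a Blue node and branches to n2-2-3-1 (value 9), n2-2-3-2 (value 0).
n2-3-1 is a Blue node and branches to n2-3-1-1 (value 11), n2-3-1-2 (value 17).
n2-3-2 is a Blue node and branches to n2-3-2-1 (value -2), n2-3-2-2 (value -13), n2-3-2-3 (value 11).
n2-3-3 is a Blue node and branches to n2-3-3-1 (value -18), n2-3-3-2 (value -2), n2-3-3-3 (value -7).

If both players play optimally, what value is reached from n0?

0

n1-1-1 (Blue): min(-7, -17, 14) = -17
n1-1-2 (Blue): min(-15, 0) = -15
n1-1-3 (Blue): min(10, 11, -8, 4) = -8
n1-1 (Red): max(-17, -15, -8) = -8
n1-2-1 (Blue): min(-15, 12, 16) = -15
n1-2-2 (Blue): min(12, -1) = -1
n1-2-3 (Blue): min(-18, 1) = -18
n1-2 (Red): max(-15, -1, -18) = -1
n1 (Blue): min(-8, -1) = -8
n2-1-1 (Blue): min(-18, -20, 14) = -20
n2-1-2 (Blue): min(5, 14, 18, -15) = -15
n2-1-3 (Blue): min(19, -16) = -16
n2-1-4 (Blue): min(16, 9, 17) = 9
n2-1 (Red): max(-20, -15, -16, 9) = 9
n2-2-1 (Blue): min(-11, -12) = -12
n2-2-2 (Blue): min(19, -11, -14) = -14
n2-2-3 (Blue): min(9, 0) = 0
n2-2 (Red): max(-12, -14, 0) = 0
n2-3-1 (Blue): min(11, 17) = 11
n2-3-2 (Blue): min(-2, -13, 11) = -13
n2-3-3 (Blue): min(-18, -2, -7) = -18
n2-3 (Red): max(11, -13, -18) = 11
n2 (Blue): min(9, 0, 11) = 0
n0 (Red): max(-8, 0) = 0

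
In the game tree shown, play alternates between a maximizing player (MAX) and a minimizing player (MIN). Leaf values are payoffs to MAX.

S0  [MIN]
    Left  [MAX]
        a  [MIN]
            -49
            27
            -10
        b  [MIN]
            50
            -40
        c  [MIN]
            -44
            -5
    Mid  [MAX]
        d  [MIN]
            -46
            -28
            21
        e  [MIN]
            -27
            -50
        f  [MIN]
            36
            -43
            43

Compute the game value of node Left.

-40

a (MIN): min(-49, 27, -10) = -49
b (MIN): min(50, -40) = -40
c (MIN): min(-44, -5) = -44
Left (MAX): max(-49, -40, -44) = -40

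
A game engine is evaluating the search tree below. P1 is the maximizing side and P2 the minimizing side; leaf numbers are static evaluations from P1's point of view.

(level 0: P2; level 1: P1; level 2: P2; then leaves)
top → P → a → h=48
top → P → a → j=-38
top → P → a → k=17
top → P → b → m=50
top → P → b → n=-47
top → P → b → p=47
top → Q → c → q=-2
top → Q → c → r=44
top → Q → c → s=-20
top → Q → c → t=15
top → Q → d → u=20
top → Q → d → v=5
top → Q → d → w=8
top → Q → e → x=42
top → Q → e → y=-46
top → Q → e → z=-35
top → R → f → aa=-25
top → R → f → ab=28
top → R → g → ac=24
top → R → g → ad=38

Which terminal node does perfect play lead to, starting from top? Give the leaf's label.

a (P2): min(48, -38, 17) = -38
b (P2): min(50, -47, 47) = -47
P (P1): max(-38, -47) = -38
c (P2): min(-2, 44, -20, 15) = -20
d (P2): min(20, 5, 8) = 5
e (P2): min(42, -46, -35) = -46
Q (P1): max(-20, 5, -46) = 5
f (P2): min(-25, 28) = -25
g (P2): min(24, 38) = 24
R (P1): max(-25, 24) = 24
top (P2): min(-38, 5, 24) = -38
At top, P2 picks P (lowest: -38).
At P, P1 picks a (highest: -38).
At a, P2 picks j (lowest: -38).
Terminal value -38.

j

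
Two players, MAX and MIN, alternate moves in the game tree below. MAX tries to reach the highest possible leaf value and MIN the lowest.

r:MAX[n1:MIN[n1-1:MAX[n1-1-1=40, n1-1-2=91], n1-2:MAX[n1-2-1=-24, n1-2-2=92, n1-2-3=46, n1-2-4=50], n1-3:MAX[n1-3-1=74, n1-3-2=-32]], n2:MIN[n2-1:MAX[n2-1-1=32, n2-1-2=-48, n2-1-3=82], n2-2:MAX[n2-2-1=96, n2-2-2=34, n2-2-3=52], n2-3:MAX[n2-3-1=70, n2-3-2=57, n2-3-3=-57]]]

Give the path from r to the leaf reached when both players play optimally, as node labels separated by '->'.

n1-1 (MAX): max(40, 91) = 91
n1-2 (MAX): max(-24, 92, 46, 50) = 92
n1-3 (MAX): max(74, -32) = 74
n1 (MIN): min(91, 92, 74) = 74
n2-1 (MAX): max(32, -48, 82) = 82
n2-2 (MAX): max(96, 34, 52) = 96
n2-3 (MAX): max(70, 57, -57) = 70
n2 (MIN): min(82, 96, 70) = 70
r (MAX): max(74, 70) = 74
At r, MAX picks n1 (highest: 74).
At n1, MIN picks n1-3 (lowest: 74).
At n1-3, MAX picks n1-3-1 (highest: 74).
Terminal value 74.

r -> n1 -> n1-3 -> n1-3-1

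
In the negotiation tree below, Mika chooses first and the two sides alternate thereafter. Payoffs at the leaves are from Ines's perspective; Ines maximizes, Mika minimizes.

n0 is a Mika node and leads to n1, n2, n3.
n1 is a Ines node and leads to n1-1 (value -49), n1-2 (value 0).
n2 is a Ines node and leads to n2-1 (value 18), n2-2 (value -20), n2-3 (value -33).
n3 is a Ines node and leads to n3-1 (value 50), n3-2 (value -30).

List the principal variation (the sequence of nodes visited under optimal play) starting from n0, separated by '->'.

n1 (Ines): max(-49, 0) = 0
n2 (Ines): max(18, -20, -33) = 18
n3 (Ines): max(50, -30) = 50
n0 (Mika): min(0, 18, 50) = 0
At n0, Mika picks n1 (lowest: 0).
At n1, Ines picks n1-2 (highest: 0).
Terminal value 0.

n0 -> n1 -> n1-2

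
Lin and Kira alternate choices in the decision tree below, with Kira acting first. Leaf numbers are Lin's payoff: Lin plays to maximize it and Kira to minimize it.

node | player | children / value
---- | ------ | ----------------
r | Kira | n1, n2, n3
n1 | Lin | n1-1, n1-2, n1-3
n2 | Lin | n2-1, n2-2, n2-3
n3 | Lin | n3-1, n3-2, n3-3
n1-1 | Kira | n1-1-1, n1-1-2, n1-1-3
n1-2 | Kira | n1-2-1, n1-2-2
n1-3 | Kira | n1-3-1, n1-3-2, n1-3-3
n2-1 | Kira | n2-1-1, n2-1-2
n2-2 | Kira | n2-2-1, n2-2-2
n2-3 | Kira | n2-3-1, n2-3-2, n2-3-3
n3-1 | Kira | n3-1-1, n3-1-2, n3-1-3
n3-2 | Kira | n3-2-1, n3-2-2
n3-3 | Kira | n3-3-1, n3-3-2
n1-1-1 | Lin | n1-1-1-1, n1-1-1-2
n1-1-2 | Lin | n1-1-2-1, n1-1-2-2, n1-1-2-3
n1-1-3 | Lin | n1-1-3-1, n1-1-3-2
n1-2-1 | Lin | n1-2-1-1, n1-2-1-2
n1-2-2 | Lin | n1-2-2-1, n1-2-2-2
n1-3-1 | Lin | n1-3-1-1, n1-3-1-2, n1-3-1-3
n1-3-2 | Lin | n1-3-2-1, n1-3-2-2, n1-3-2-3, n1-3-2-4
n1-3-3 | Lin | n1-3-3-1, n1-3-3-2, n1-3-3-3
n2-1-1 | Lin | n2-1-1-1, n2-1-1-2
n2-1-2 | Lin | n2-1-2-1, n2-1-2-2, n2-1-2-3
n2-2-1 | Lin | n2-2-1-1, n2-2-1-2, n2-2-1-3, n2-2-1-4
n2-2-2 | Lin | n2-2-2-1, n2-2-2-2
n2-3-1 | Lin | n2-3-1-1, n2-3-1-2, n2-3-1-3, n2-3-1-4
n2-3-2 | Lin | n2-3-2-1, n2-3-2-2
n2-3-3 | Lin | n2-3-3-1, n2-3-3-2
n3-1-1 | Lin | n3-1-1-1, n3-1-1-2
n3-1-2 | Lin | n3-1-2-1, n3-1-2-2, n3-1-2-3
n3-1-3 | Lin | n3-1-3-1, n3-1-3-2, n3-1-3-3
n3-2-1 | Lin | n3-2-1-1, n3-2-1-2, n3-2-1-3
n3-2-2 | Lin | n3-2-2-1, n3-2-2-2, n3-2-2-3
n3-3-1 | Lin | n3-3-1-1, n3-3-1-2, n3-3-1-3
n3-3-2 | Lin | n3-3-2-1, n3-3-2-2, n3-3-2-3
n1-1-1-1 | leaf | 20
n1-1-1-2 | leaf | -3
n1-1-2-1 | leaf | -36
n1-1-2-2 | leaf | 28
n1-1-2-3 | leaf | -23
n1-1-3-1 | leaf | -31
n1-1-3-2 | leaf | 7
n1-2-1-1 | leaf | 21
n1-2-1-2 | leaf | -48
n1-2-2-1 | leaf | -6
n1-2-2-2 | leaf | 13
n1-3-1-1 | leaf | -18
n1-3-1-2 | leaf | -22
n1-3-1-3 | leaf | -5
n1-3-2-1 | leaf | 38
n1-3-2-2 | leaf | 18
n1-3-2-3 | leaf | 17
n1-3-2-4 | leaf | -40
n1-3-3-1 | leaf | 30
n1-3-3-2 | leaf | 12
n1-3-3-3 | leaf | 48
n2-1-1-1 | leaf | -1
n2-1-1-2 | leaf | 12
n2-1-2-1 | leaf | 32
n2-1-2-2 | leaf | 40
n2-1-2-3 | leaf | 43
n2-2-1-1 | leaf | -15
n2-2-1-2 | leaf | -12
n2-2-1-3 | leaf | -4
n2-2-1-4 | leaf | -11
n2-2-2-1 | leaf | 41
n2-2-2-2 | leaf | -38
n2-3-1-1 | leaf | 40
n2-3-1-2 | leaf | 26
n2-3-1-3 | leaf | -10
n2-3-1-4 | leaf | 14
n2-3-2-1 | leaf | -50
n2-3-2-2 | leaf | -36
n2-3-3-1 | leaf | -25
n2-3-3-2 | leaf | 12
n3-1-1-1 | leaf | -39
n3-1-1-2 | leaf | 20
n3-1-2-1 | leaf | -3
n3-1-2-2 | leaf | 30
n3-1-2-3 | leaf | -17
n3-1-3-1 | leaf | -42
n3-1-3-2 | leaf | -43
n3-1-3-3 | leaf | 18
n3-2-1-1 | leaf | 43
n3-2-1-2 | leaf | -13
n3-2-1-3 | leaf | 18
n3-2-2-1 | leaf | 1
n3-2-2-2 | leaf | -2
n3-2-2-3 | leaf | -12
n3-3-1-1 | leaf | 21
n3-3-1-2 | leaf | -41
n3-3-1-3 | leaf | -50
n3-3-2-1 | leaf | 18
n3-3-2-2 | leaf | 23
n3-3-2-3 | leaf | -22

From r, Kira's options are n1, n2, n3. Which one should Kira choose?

n1-1-1 (Lin): max(20, -3) = 20
n1-1-2 (Lin): max(-36, 28, -23) = 28
n1-1-3 (Lin): max(-31, 7) = 7
n1-1 (Kira): min(20, 28, 7) = 7
n1-2-1 (Lin): max(21, -48) = 21
n1-2-2 (Lin): max(-6, 13) = 13
n1-2 (Kira): min(21, 13) = 13
n1-3-1 (Lin): max(-18, -22, -5) = -5
n1-3-2 (Lin): max(38, 18, 17, -40) = 38
n1-3-3 (Lin): max(30, 12, 48) = 48
n1-3 (Kira): min(-5, 38, 48) = -5
n1 (Lin): max(7, 13, -5) = 13
n2-1-1 (Lin): max(-1, 12) = 12
n2-1-2 (Lin): max(32, 40, 43) = 43
n2-1 (Kira): min(12, 43) = 12
n2-2-1 (Lin): max(-15, -12, -4, -11) = -4
n2-2-2 (Lin): max(41, -38) = 41
n2-2 (Kira): min(-4, 41) = -4
n2-3-1 (Lin): max(40, 26, -10, 14) = 40
n2-3-2 (Lin): max(-50, -36) = -36
n2-3-3 (Lin): max(-25, 12) = 12
n2-3 (Kira): min(40, -36, 12) = -36
n2 (Lin): max(12, -4, -36) = 12
n3-1-1 (Lin): max(-39, 20) = 20
n3-1-2 (Lin): max(-3, 30, -17) = 30
n3-1-3 (Lin): max(-42, -43, 18) = 18
n3-1 (Kira): min(20, 30, 18) = 18
n3-2-1 (Lin): max(43, -13, 18) = 43
n3-2-2 (Lin): max(1, -2, -12) = 1
n3-2 (Kira): min(43, 1) = 1
n3-3-1 (Lin): max(21, -41, -50) = 21
n3-3-2 (Lin): max(18, 23, -22) = 23
n3-3 (Kira): min(21, 23) = 21
n3 (Lin): max(18, 1, 21) = 21
r (Kira): min(13, 12, 21) = 12
Kira at r wants the lowest of {n1=13, n2=12, n3=21}, so chooses n2.

n2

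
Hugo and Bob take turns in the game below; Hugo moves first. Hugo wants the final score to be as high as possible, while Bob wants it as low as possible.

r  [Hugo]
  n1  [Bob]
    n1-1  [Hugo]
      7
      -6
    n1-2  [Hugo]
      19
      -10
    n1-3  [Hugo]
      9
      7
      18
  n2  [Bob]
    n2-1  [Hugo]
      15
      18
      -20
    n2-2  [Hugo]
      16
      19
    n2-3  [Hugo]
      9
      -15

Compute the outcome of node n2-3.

n2-3 (Hugo): max(9, -15) = 9

9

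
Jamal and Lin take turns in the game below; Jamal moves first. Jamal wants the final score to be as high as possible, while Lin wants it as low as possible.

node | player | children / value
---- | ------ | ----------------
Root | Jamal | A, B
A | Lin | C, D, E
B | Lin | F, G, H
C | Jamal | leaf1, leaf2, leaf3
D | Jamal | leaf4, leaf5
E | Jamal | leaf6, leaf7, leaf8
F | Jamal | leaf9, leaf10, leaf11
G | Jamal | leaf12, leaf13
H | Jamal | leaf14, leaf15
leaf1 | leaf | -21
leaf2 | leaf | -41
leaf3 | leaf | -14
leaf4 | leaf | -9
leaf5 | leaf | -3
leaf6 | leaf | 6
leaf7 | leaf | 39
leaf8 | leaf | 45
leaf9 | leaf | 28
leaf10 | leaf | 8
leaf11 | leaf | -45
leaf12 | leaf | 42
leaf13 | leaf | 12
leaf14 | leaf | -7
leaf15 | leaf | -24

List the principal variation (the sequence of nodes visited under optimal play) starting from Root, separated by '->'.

Root -> B -> H -> leaf14

C (Jamal): max(-21, -41, -14) = -14
D (Jamal): max(-9, -3) = -3
E (Jamal): max(6, 39, 45) = 45
A (Lin): min(-14, -3, 45) = -14
F (Jamal): max(28, 8, -45) = 28
G (Jamal): max(42, 12) = 42
H (Jamal): max(-7, -24) = -7
B (Lin): min(28, 42, -7) = -7
Root (Jamal): max(-14, -7) = -7
At Root, Jamal picks B (highest: -7).
At B, Lin picks H (lowest: -7).
At H, Jamal picks leaf14 (highest: -7).
Terminal value -7.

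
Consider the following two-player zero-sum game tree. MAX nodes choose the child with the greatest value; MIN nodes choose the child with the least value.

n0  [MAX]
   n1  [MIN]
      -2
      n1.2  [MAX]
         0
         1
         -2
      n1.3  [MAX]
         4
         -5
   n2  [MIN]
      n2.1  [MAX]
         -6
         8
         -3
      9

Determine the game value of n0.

n1.2 (MAX): max(0, 1, -2) = 1
n1.3 (MAX): max(4, -5) = 4
n1 (MIN): min(-2, 1, 4) = -2
n2.1 (MAX): max(-6, 8, -3) = 8
n2 (MIN): min(8, 9) = 8
n0 (MAX): max(-2, 8) = 8

8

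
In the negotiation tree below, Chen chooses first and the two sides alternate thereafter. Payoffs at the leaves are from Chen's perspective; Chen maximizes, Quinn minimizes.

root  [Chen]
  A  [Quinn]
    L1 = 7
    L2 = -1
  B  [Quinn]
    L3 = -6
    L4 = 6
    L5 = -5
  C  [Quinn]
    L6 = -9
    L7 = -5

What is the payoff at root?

-1

A (Quinn): min(7, -1) = -1
B (Quinn): min(-6, 6, -5) = -6
C (Quinn): min(-9, -5) = -9
root (Chen): max(-1, -6, -9) = -1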